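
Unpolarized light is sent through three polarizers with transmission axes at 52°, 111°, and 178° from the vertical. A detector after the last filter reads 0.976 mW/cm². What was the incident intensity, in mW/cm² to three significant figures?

Unpolarized light through the first polarizer → I₁ = ½ I₀, now polarized at 52°.
I₂ = I₁ cos²(111° − 52°) = 0.5 I₀ · cos²(59°) = 0.1326 I₀.
I₃ = I₂ cos²(178° − 111°) = 0.1326 I₀ · cos²(67°) = 0.02025 I₀.
So 0.976 mW/cm² = 0.02025 I₀, giving I₀ = 0.976/0.02025 = 48.2 mW/cm².

I₀ ≈ 48.2 mW/cm²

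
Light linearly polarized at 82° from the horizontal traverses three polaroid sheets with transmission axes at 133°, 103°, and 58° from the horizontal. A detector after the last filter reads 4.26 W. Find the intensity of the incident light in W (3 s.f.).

I₀ ≈ 28.7 W

I₁ = I₀ cos²(133° − 82°) = I₀ cos²(51°) = 0.396 I₀.
I₂ = I₁ cos²(103° − 133°) = 0.396 I₀ · cos²(30°) = 0.297 I₀.
I₃ = I₂ cos²(58° − 103°) = 0.297 I₀ · cos²(45°) = 0.1485 I₀.
So 4.26 W = 0.1485 I₀, giving I₀ = 4.26/0.1485 = 28.68 W.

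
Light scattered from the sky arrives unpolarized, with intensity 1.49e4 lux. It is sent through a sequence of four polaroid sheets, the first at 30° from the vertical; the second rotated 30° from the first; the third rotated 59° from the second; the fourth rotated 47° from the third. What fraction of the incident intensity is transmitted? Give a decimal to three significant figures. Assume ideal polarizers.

I/I₀ ≈ 0.0463

Unpolarized light through the first polarizer → I₁ = 1.49e4 lux/2 = 7450 lux, polarized at 30°.
I₂ = I₁ · cos²(30°) = 7450 · 0.75 = 5588 lux.
I₃ = I₂ · cos²(59°) = 5588 · 0.2653 = 1482 lux.
I₄ = I₃ · cos²(47°) = 1482 · 0.4651 = 689.4 lux.
Transmitted fraction = 0.04627.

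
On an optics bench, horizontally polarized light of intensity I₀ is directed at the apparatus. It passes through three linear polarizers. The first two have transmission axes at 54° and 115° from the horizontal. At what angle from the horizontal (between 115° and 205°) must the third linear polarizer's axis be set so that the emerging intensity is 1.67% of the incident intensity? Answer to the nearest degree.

I₁ = I₀ cos²(54° − 0°) = I₀ cos²(54°) = 0.3455 I₀.
I₂ = I₁ cos²(115° − 54°) = 0.3455 I₀ · cos²(61°) = 0.0812 I₀.
Need I₃/I₀ = 0.0167, so cos²(θ − 115°) = 0.0167 / 0.0812 = 0.2057.
θ − 115° = arccos(√0.2057) = 63.0°, giving θ ≈ 115 + 63.0 = 178.0°.

θ ≈ 178°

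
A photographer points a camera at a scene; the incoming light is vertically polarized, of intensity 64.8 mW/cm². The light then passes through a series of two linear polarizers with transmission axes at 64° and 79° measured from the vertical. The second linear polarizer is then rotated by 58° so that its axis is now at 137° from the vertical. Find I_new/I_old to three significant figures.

I_new/I_old ≈ 0.0916

Before rotation:
I₁ = I₀ cos²(64° − 0°) = I₀ cos²(64°) = 0.1922 I₀.
I₂ = I₁ cos²(79° − 64°) = 0.1922 I₀ · cos²(15°) = 0.1793 I₀.
After rotation:
I₁ = I₀ cos²(64° − 0°) = I₀ cos²(64°) = 0.1922 I₀.
I₂ = I₁ cos²(137° − 64°) = 0.1922 I₀ · cos²(73°) = 0.01643 I₀.
Ratio = 0.01643 / 0.1793 = 0.09162.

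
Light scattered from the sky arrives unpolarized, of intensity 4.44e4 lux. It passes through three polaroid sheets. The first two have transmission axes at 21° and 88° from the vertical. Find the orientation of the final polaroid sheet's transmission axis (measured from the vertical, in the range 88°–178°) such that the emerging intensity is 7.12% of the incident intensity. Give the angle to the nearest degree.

Unpolarized light through the first polarizer → I₁ = ½ I₀, now polarized at 21°.
I₂ = I₁ cos²(88° − 21°) = 0.5 I₀ · cos²(67°) = 0.07634 I₀.
Need I₃/I₀ = 0.0712, so cos²(θ − 88°) = 0.0712 / 0.07634 = 0.9327.
θ − 88° = arccos(√0.9327) = 15.0°, giving θ ≈ 88 + 15.0 = 103.0°.

θ ≈ 103°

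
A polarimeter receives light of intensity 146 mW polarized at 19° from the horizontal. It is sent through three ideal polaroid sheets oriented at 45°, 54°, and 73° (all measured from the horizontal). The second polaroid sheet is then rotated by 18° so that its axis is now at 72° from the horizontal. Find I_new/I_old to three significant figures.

Before rotation:
By Malus's law, I₁ = I₀ cos²(45° − 19°) = I₀ cos²(26°) = 0.8078 I₀.
I₂ = I₁ cos²(54° − 45°) = 0.8078 I₀ · cos²(9°) = 0.7881 I₀.
I₃ = I₂ cos²(73° − 54°) = 0.7881 I₀ · cos²(19°) = 0.7045 I₀.
After rotation:
I₁ = I₀ cos²(45° − 19°) = I₀ cos²(26°) = 0.8078 I₀.
I₂ = I₁ cos²(72° − 45°) = 0.8078 I₀ · cos²(27°) = 0.6413 I₀.
I₃ = I₂ cos²(73° − 72°) = 0.6413 I₀ · cos²(1°) = 0.6411 I₀.
Ratio = 0.6411 / 0.7045 = 0.91.

I_new/I_old ≈ 0.910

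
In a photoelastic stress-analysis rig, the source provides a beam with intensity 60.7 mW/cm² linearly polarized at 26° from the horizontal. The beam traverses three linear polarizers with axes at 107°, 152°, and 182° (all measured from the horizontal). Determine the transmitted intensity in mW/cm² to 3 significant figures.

I ≈ 0.557 mW/cm²

I₁ = 60.7 mW/cm² · cos²(81°) = 1.485 mW/cm².
I₂ = I₁ · cos²(45°) = 1.485 · 0.5 = 0.7427 mW/cm².
I₃ = I₂ · cos²(30°) = 0.7427 · 0.75 = 0.557 mW/cm².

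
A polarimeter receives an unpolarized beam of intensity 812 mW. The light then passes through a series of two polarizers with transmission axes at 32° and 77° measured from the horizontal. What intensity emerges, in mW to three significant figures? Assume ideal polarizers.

I ≈ 203 mW

Unpolarized light through the first polarizer → I₁ = 812 mW/2 = 406 mW, polarized at 32°.
I₂ = I₁ · cos²(45°) = 406 · 0.5 = 203 mW.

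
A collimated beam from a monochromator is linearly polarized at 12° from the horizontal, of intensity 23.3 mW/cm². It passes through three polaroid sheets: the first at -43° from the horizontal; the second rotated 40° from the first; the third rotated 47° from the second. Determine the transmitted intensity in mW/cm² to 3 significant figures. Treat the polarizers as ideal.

By Malus's law, I₁ = 23.3 mW/cm² · cos²(55°) = 7.665 mW/cm².
I₂ = I₁ · cos²(40°) = 7.665 · 0.5868 = 4.498 mW/cm².
I₃ = I₂ · cos²(47°) = 4.498 · 0.4651 = 2.092 mW/cm².

I ≈ 2.09 mW/cm²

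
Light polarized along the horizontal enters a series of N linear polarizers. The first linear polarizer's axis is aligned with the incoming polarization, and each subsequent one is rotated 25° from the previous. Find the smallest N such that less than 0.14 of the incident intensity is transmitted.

N = 11

First polarizer is aligned with the polarization: full transmission.
Each further stage multiplies by cos²(25°) = 0.8214.
After N polarizers: T = 0.8214^(N−1). Require T < 0.14 ⇒ N−1 > ln(0.14)/ln(0.8214) = 9.99, so N−1 ≥ 10 and N = 11.
Check: N=11 gives T = 0.1398 < 0.14; N=10 gives T = 0.1702.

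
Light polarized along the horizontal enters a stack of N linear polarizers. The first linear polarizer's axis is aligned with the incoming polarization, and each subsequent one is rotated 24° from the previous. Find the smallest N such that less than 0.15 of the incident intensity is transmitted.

First polarizer is aligned with the polarization: full transmission.
Each further stage multiplies by cos²(24°) = 0.8346.
After N polarizers: T = 0.8346^(N−1). Require T < 0.15 ⇒ N−1 > ln(0.15)/ln(0.8346) = 10.49, so N−1 ≥ 11 and N = 12.
Check: N=12 gives T = 0.1368 < 0.15; N=11 gives T = 0.1639.

N = 12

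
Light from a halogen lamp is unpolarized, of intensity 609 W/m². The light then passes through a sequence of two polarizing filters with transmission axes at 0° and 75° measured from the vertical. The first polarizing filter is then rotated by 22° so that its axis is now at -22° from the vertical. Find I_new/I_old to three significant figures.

I_new/I_old ≈ 0.222

Before rotation:
Unpolarized light through the first polarizer → I₁ = ½ I₀, now polarized at 0°.
I₂ = I₁ cos²(75° − 0°) = 0.5 I₀ · cos²(75°) = 0.03349 I₀.
After rotation:
Unpolarized light through the first polarizer → I₁ = ½ I₀, now polarized at -22°.
Angle between axes 1 and 2: 83°. I₂ = 0.5 I₀ · cos²(83°) = 0.007426 I₀.
Ratio = 0.007426 / 0.03349 = 0.2217.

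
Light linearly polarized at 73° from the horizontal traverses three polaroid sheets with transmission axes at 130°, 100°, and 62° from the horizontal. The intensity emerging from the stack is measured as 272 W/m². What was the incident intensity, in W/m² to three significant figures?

I₀ ≈ 1970 W/m²

By Malus's law, I₁ = I₀ cos²(130° − 73°) = I₀ cos²(57°) = 0.2966 I₀.
I₂ = I₁ cos²(100° − 130°) = 0.2966 I₀ · cos²(30°) = 0.2225 I₀.
I₃ = I₂ cos²(62° − 100°) = 0.2225 I₀ · cos²(38°) = 0.1381 I₀.
So 272 W/m² = 0.1381 I₀, giving I₀ = 272/0.1381 = 1969 W/m².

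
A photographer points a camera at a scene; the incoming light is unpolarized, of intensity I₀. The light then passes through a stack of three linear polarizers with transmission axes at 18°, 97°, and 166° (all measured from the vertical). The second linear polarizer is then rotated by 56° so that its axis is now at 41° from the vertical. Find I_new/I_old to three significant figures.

Before rotation:
Unpolarized light through the first polarizer → I₁ = ½ I₀, now polarized at 18°.
I₂ = I₁ cos²(97° − 18°) = 0.5 I₀ · cos²(79°) = 0.0182 I₀.
I₃ = I₂ cos²(166° − 97°) = 0.0182 I₀ · cos²(69°) = 0.002338 I₀.
After rotation:
Unpolarized light through the first polarizer → I₁ = ½ I₀, now polarized at 18°.
I₂ = I₁ cos²(41° − 18°) = 0.5 I₀ · cos²(23°) = 0.4237 I₀.
Angle between axes 2 and 3: 55°. I₃ = 0.4237 I₀ · cos²(55°) = 0.1394 I₀.
Ratio = 0.1394 / 0.002338 = 59.62.

I_new/I_old ≈ 59.6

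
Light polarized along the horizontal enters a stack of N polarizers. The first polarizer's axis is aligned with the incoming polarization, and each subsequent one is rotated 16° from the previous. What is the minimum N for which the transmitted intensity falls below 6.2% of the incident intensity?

First polarizer is aligned with the polarization: full transmission.
Each further stage multiplies by cos²(16°) = 0.924.
After N polarizers: T = 0.924^(N−1). Require T < 0.062 ⇒ N−1 > ln(0.062)/ln(0.924) = 35.19, so N−1 ≥ 36 and N = 37.
Check: N=37 gives T = 0.05816 < 0.062; N=36 gives T = 0.06294.

N = 37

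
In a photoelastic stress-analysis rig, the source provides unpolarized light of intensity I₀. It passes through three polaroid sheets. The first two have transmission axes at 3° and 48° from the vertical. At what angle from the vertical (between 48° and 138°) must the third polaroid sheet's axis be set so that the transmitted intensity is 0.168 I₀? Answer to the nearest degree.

θ ≈ 83°

Unpolarized light through the first polarizer → I₁ = ½ I₀, now polarized at 3°.
I₂ = I₁ cos²(48° − 3°) = 0.5 I₀ · cos²(45°) = 0.25 I₀.
Need I₃/I₀ = 0.168, so cos²(θ − 48°) = 0.168 / 0.25 = 0.672.
θ − 48° = arccos(√0.672) = 34.9°, giving θ ≈ 48 + 34.9 = 82.9°.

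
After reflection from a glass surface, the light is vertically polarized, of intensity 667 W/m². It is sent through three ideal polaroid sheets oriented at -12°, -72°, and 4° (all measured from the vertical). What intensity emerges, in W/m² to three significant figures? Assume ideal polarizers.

I₁ = 667 W/m² · cos²(12°) = 638.2 W/m².
I₂ = I₁ · cos²(60°) = 638.2 · 0.25 = 159.5 W/m².
I₃ = I₂ · cos²(76°) = 159.5 · 0.05853 = 9.337 W/m².

I ≈ 9.34 W/m²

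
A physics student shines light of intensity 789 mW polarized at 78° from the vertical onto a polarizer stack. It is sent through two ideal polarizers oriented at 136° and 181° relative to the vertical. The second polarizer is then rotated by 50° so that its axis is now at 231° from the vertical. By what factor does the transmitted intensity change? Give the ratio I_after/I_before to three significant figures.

Before rotation:
I₁ = I₀ cos²(136° − 78°) = I₀ cos²(58°) = 0.2808 I₀.
I₂ = I₁ cos²(181° − 136°) = 0.2808 I₀ · cos²(45°) = 0.1404 I₀.
After rotation:
I₁ = I₀ cos²(136° − 78°) = I₀ cos²(58°) = 0.2808 I₀.
Angle between axes 1 and 2: 85°. I₂ = 0.2808 I₀ · cos²(85°) = 0.002133 I₀.
Ratio = 0.002133 / 0.1404 = 0.01519.

I_new/I_old ≈ 0.0152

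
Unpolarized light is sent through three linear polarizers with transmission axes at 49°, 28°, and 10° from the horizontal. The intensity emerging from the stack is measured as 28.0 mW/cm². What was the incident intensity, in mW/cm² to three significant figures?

Unpolarized light through the first polarizer → I₁ = ½ I₀, now polarized at 49°.
I₂ = I₁ cos²(28° − 49°) = 0.5 I₀ · cos²(21°) = 0.4358 I₀.
I₃ = I₂ cos²(10° − 28°) = 0.4358 I₀ · cos²(18°) = 0.3942 I₀.
So 28.0 mW/cm² = 0.3942 I₀, giving I₀ = 28.0/0.3942 = 71.03 mW/cm².

I₀ ≈ 71.0 mW/cm²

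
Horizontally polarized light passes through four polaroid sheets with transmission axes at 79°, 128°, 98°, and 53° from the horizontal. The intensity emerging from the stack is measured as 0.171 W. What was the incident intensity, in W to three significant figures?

I₁ = I₀ cos²(79° − 0°) = I₀ cos²(79°) = 0.03641 I₀.
I₂ = I₁ cos²(128° − 79°) = 0.03641 I₀ · cos²(49°) = 0.01567 I₀.
I₃ = I₂ cos²(98° − 128°) = 0.01567 I₀ · cos²(30°) = 0.01175 I₀.
I₄ = I₃ cos²(53° − 98°) = 0.01175 I₀ · cos²(45°) = 0.005876 I₀.
So 0.171 W = 0.005876 I₀, giving I₀ = 0.171/0.005876 = 29.1 W.

I₀ ≈ 29.1 W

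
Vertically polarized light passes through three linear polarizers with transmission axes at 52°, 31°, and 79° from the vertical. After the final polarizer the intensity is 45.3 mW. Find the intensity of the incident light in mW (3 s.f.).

I₁ = I₀ cos²(52° − 0°) = I₀ cos²(52°) = 0.379 I₀.
I₂ = I₁ cos²(31° − 52°) = 0.379 I₀ · cos²(21°) = 0.3304 I₀.
I₃ = I₂ cos²(79° − 31°) = 0.3304 I₀ · cos²(48°) = 0.1479 I₀.
So 45.3 mW = 0.1479 I₀, giving I₀ = 45.3/0.1479 = 306.3 mW.

I₀ ≈ 306 mW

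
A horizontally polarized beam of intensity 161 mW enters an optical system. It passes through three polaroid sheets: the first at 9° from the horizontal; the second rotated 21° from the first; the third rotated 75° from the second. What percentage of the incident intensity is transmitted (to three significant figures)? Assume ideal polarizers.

≈ 5.70%

By Malus's law, I₁ = 161 mW · cos²(9°) = 157.1 mW.
I₂ = I₁ · cos²(21°) = 157.1 · 0.8716 = 136.9 mW.
I₃ = I₂ · cos²(75°) = 136.9 · 0.06699 = 9.17 mW.
That is 5.696% of the incident intensity.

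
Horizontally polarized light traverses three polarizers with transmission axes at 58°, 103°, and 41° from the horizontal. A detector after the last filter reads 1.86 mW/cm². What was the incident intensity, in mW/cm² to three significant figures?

I₀ ≈ 60.1 mW/cm²

I₁ = I₀ cos²(58° − 0°) = I₀ cos²(58°) = 0.2808 I₀.
I₂ = I₁ cos²(103° − 58°) = 0.2808 I₀ · cos²(45°) = 0.1404 I₀.
I₃ = I₂ cos²(41° − 103°) = 0.1404 I₀ · cos²(62°) = 0.03095 I₀.
So 1.86 mW/cm² = 0.03095 I₀, giving I₀ = 1.86/0.03095 = 60.1 mW/cm².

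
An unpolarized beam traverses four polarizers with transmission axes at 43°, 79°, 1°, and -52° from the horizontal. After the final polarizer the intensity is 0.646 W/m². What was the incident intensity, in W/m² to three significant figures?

I₀ ≈ 126 W/m²

Unpolarized light through the first polarizer → I₁ = ½ I₀, now polarized at 43°.
I₂ = I₁ cos²(79° − 43°) = 0.5 I₀ · cos²(36°) = 0.3273 I₀.
I₃ = I₂ cos²(1° − 79°) = 0.3273 I₀ · cos²(78°) = 0.01415 I₀.
I₄ = I₃ cos²(-52° − 1°) = 0.01415 I₀ · cos²(53°) = 0.005124 I₀.
So 0.646 W/m² = 0.005124 I₀, giving I₀ = 0.646/0.005124 = 126.1 W/m².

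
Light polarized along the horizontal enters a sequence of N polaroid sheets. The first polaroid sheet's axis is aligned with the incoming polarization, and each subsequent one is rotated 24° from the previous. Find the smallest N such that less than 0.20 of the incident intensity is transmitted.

N = 10

First polarizer is aligned with the polarization: full transmission.
Each further stage multiplies by cos²(24°) = 0.8346.
After N polarizers: T = 0.8346^(N−1). Require T < 0.20 ⇒ N−1 > ln(0.20)/ln(0.8346) = 8.90, so N−1 ≥ 9 and N = 10.
Check: N=10 gives T = 0.1964 < 0.20; N=9 gives T = 0.2353.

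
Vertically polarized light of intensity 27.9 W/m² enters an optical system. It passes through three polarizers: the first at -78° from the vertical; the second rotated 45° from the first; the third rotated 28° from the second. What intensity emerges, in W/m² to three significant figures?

I₁ = 27.9 W/m² · cos²(78°) = 1.206 W/m².
I₂ = I₁ · cos²(45°) = 1.206 · 0.5 = 0.603 W/m².
I₃ = I₂ · cos²(28°) = 0.603 · 0.7796 = 0.4701 W/m².

I ≈ 0.470 W/m²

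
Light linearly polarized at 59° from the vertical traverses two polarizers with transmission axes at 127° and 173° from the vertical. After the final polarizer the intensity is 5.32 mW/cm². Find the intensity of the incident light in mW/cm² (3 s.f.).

I₁ = I₀ cos²(127° − 59°) = I₀ cos²(68°) = 0.1403 I₀.
I₂ = I₁ cos²(173° − 127°) = 0.1403 I₀ · cos²(46°) = 0.06772 I₀.
So 5.32 mW/cm² = 0.06772 I₀, giving I₀ = 5.32/0.06772 = 78.56 mW/cm².

I₀ ≈ 78.6 mW/cm²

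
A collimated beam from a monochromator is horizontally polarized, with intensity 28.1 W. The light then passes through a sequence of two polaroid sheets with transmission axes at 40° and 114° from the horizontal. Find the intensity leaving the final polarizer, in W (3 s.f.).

I₁ = 28.1 W · cos²(40°) = 16.49 W.
I₂ = I₁ · cos²(74°) = 16.49 · 0.07598 = 1.253 W.

I ≈ 1.25 W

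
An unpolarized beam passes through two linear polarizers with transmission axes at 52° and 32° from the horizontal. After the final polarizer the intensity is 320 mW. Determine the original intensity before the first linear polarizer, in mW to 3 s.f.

I₀ ≈ 725 mW

Unpolarized light through the first polarizer → I₁ = ½ I₀, now polarized at 52°.
I₂ = I₁ cos²(32° − 52°) = 0.5 I₀ · cos²(20°) = 0.4415 I₀.
So 320 mW = 0.4415 I₀, giving I₀ = 320/0.4415 = 724.8 mW.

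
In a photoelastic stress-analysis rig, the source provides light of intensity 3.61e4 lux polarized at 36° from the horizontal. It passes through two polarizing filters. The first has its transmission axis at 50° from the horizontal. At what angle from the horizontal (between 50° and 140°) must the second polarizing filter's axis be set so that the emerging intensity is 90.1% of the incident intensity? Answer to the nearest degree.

I₁ = I₀ cos²(50° − 36°) = I₀ cos²(14°) = 0.9415 I₀.
Need I₂/I₀ = 0.901, so cos²(θ − 50°) = 0.901 / 0.9415 = 0.957.
θ − 50° = arccos(√0.957) = 12.0°, giving θ ≈ 50 + 12.0 = 62.0°.

θ ≈ 62°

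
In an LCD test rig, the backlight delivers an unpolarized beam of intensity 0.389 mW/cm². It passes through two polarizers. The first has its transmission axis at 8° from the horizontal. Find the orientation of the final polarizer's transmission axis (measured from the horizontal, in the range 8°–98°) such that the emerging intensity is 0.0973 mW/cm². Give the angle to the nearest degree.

θ ≈ 53°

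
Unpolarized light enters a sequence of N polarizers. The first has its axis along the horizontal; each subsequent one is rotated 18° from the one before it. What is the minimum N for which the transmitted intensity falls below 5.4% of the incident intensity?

First polarizer halves the unpolarized light: factor 1/2.
Each further stage multiplies by cos²(18°) = 0.9045.
After N polarizers: T = 0.5·0.9045^(N−1). Require T < 0.054 ⇒ N−1 > ln(0.054/0.5)/ln(0.9045) = 22.18, so N−1 ≥ 23 and N = 24.
Check: N=24 gives T = 0.04971 < 0.054; N=23 gives T = 0.05496.

N = 24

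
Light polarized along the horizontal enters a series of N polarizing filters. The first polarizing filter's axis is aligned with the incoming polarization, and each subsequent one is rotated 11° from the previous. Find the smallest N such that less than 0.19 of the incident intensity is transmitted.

N = 46

First polarizer is aligned with the polarization: full transmission.
Each further stage multiplies by cos²(11°) = 0.9636.
After N polarizers: T = 0.9636^(N−1). Require T < 0.19 ⇒ N−1 > ln(0.19)/ln(0.9636) = 44.78, so N−1 ≥ 45 and N = 46.
Check: N=46 gives T = 0.1884 < 0.19; N=45 gives T = 0.1956.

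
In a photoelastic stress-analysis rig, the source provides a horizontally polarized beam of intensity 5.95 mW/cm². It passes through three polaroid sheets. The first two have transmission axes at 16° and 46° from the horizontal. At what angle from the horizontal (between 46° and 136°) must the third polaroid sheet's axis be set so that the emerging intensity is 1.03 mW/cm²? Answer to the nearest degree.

θ ≈ 106°

By Malus's law, I₁ = I₀ cos²(16° − 0°) = I₀ cos²(16°) = 0.924 I₀.
I₂ = I₁ cos²(46° − 16°) = 0.924 I₀ · cos²(30°) = 0.693 I₀.
Target fraction: 1.03 / 5.95 mW/cm² = 0.1731 of I₀.
Need I₃/I₀ = 0.1731, so cos²(θ − 46°) = 0.1731 / 0.693 = 0.2498.
θ − 46° = arccos(√0.2498) = 60.0°, giving θ ≈ 46 + 60.0 = 106.0°.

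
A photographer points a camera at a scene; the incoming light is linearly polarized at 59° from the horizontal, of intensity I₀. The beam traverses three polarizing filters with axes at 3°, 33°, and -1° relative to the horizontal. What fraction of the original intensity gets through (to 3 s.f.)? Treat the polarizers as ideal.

I₁ = I₀ cos²(3° − 59°) = I₀ cos²(56°) = 0.3127 I₀.
I₂ = I₁ cos²(33° − 3°) = 0.3127 I₀ · cos²(30°) = 0.2345 I₀.
I₃ = I₂ cos²(-1° − 33°) = 0.2345 I₀ · cos²(34°) = 0.1612 I₀.
Transmitted fraction = 0.1612.

≈ 0.161 I₀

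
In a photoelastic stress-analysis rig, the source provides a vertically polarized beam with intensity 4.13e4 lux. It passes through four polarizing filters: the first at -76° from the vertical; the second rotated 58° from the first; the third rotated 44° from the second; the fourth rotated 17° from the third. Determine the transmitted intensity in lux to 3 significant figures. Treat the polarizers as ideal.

I₁ = 4.13e4 lux · cos²(76°) = 2417 lux.
I₂ = I₁ · cos²(58°) = 2417 · 0.2808 = 678.8 lux.
I₃ = I₂ · cos²(44°) = 678.8 · 0.5174 = 351.2 lux.
I₄ = I₃ · cos²(17°) = 351.2 · 0.9145 = 321.2 lux.

I ≈ 321 lux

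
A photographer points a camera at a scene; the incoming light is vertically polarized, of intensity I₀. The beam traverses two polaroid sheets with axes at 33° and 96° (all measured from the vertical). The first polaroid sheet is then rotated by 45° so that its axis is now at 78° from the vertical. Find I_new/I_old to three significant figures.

I_new/I_old ≈ 0.270

Before rotation:
I₁ = I₀ cos²(33° − 0°) = I₀ cos²(33°) = 0.7034 I₀.
I₂ = I₁ cos²(96° − 33°) = 0.7034 I₀ · cos²(63°) = 0.145 I₀.
After rotation:
I₁ = I₀ cos²(78° − 0°) = I₀ cos²(78°) = 0.04323 I₀.
I₂ = I₁ cos²(96° − 78°) = 0.04323 I₀ · cos²(18°) = 0.0391 I₀.
Ratio = 0.0391 / 0.145 = 0.2697.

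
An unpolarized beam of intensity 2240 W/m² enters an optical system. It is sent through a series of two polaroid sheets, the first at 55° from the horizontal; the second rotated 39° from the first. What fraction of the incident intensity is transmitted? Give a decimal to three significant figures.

Unpolarized light through the first polarizer → I₁ = 2240 W/m²/2 = 1120 W/m², polarized at 55°.
I₂ = I₁ · cos²(39°) = 1120 · 0.604 = 676.4 W/m².
Transmitted fraction = 0.302.

I/I₀ ≈ 0.302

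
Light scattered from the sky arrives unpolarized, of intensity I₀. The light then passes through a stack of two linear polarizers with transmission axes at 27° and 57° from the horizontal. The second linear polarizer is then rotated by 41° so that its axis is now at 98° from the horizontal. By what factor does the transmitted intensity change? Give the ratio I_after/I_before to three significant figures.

Before rotation:
Unpolarized light through the first polarizer → I₁ = ½ I₀, now polarized at 27°.
I₂ = I₁ cos²(57° − 27°) = 0.5 I₀ · cos²(30°) = 0.375 I₀.
After rotation:
Unpolarized light through the first polarizer → I₁ = ½ I₀, now polarized at 27°.
I₂ = I₁ cos²(98° − 27°) = 0.5 I₀ · cos²(71°) = 0.053 I₀.
Ratio = 0.053 / 0.375 = 0.1413.

I_new/I_old ≈ 0.141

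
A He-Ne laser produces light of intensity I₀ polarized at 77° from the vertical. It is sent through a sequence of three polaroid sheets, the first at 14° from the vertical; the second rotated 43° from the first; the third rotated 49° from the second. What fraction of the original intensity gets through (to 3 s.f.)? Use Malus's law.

By Malus's law, I₁ = I₀ cos²(14° − 77°) = I₀ cos²(63°) = 0.2061 I₀.
I₂ = I₁ cos²(43°) = 0.2061 · 0.5349 I₀ = 0.1102 I₀.
I₃ = I₂ cos²(49°) = 0.1102 · 0.4304 I₀ = 0.04745 I₀.
Transmitted fraction = 0.04745.

≈ 0.0474 I₀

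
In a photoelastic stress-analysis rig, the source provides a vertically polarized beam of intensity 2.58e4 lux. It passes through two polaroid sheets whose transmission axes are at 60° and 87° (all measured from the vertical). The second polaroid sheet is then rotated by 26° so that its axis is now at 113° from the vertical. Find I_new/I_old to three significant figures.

Before rotation:
I₁ = I₀ cos²(60° − 0°) = I₀ cos²(60°) = 0.25 I₀.
I₂ = I₁ cos²(87° − 60°) = 0.25 I₀ · cos²(27°) = 0.1985 I₀.
After rotation:
I₁ = I₀ cos²(60° − 0°) = I₀ cos²(60°) = 0.25 I₀.
I₂ = I₁ cos²(113° − 60°) = 0.25 I₀ · cos²(53°) = 0.09055 I₀.
Ratio = 0.09055 / 0.1985 = 0.4562.

I_new/I_old ≈ 0.456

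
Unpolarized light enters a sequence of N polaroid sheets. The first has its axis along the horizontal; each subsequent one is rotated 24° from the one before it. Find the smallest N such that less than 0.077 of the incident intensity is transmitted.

N = 12

First polarizer halves the unpolarized light: factor 1/2.
Each further stage multiplies by cos²(24°) = 0.8346.
After N polarizers: T = 0.5·0.8346^(N−1). Require T < 0.077 ⇒ N−1 > ln(0.077/0.5)/ln(0.8346) = 10.34, so N−1 ≥ 11 and N = 12.
Check: N=12 gives T = 0.0684 < 0.077; N=11 gives T = 0.08195.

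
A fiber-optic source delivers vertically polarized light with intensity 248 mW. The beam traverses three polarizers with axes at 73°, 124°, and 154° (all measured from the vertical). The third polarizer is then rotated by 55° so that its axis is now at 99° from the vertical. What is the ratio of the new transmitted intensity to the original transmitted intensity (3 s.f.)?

I_new/I_old ≈ 1.10

Before rotation:
By Malus's law, I₁ = I₀ cos²(73° − 0°) = I₀ cos²(73°) = 0.08548 I₀.
I₂ = I₁ cos²(124° − 73°) = 0.08548 I₀ · cos²(51°) = 0.03385 I₀.
I₃ = I₂ cos²(154° − 124°) = 0.03385 I₀ · cos²(30°) = 0.02539 I₀.
After rotation:
I₁ = I₀ cos²(73° − 0°) = I₀ cos²(73°) = 0.08548 I₀.
I₂ = I₁ cos²(124° − 73°) = 0.08548 I₀ · cos²(51°) = 0.03385 I₀.
I₃ = I₂ cos²(99° − 124°) = 0.03385 I₀ · cos²(25°) = 0.02781 I₀.
Ratio = 0.02781 / 0.02539 = 1.095.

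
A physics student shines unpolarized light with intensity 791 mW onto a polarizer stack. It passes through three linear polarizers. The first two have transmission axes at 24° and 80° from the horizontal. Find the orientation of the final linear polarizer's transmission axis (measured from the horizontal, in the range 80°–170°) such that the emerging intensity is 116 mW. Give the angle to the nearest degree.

θ ≈ 94°

Unpolarized light through the first polarizer → I₁ = ½ I₀, now polarized at 24°.
I₂ = I₁ cos²(80° − 24°) = 0.5 I₀ · cos²(56°) = 0.1563 I₀.
Target fraction: 116 / 791 mW = 0.1466 of I₀.
Need I₃/I₀ = 0.1466, so cos²(θ − 80°) = 0.1466 / 0.1563 = 0.938.
θ − 80° = arccos(√0.938) = 14.4°, giving θ ≈ 80 + 14.4 = 94.4°.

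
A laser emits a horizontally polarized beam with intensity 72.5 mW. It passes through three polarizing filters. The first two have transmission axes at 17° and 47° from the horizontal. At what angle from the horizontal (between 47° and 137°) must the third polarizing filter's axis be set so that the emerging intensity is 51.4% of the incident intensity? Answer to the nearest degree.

θ ≈ 77°

By Malus's law, I₁ = I₀ cos²(17° − 0°) = I₀ cos²(17°) = 0.9145 I₀.
I₂ = I₁ cos²(47° − 17°) = 0.9145 I₀ · cos²(30°) = 0.6859 I₀.
Need I₃/I₀ = 0.514, so cos²(θ − 47°) = 0.514 / 0.6859 = 0.7494.
θ − 47° = arccos(√0.7494) = 30.0°, giving θ ≈ 47 + 30.0 = 77.0°.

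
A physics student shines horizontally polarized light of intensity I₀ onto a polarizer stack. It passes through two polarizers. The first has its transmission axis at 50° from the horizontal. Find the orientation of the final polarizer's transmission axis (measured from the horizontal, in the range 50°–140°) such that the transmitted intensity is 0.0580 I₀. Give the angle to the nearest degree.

θ ≈ 118°

I₁ = I₀ cos²(50° − 0°) = I₀ cos²(50°) = 0.4132 I₀.
Need I₂/I₀ = 0.058, so cos²(θ − 50°) = 0.058 / 0.4132 = 0.1404.
θ − 50° = arccos(√0.1404) = 68.0°, giving θ ≈ 50 + 68.0 = 118.0°.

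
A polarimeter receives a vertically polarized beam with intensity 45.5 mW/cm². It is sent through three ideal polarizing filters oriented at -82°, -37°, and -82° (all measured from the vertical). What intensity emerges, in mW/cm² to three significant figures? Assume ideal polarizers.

By Malus's law, I₁ = 45.5 mW/cm² · cos²(82°) = 0.8813 mW/cm².
I₂ = I₁ · cos²(45°) = 0.8813 · 0.5 = 0.4406 mW/cm².
I₃ = I₂ · cos²(45°) = 0.4406 · 0.5 = 0.2203 mW/cm².

I ≈ 0.220 mW/cm²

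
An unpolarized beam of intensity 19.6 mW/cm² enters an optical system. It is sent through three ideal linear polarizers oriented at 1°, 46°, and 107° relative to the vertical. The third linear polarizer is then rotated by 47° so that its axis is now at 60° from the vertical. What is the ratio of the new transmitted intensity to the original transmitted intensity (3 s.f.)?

I_new/I_old ≈ 4.01

Before rotation:
Unpolarized light through the first polarizer → I₁ = ½ I₀, now polarized at 1°.
I₂ = I₁ cos²(46° − 1°) = 0.5 I₀ · cos²(45°) = 0.25 I₀.
I₃ = I₂ cos²(107° − 46°) = 0.25 I₀ · cos²(61°) = 0.05876 I₀.
After rotation:
Unpolarized light through the first polarizer → I₁ = ½ I₀, now polarized at 1°.
I₂ = I₁ cos²(46° − 1°) = 0.5 I₀ · cos²(45°) = 0.25 I₀.
I₃ = I₂ cos²(60° − 46°) = 0.25 I₀ · cos²(14°) = 0.2354 I₀.
Ratio = 0.2354 / 0.05876 = 4.006.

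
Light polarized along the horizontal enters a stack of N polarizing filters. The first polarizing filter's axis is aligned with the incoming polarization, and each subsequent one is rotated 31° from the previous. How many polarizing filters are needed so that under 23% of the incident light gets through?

N = 6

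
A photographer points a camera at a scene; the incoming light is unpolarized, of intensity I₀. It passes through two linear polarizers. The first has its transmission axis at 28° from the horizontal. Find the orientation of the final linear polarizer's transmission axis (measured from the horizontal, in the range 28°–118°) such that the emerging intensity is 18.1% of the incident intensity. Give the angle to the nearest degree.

θ ≈ 81°

Unpolarized light through the first polarizer → I₁ = ½ I₀, now polarized at 28°.
Need I₂/I₀ = 0.181, so cos²(θ − 28°) = 0.181 / 0.5 = 0.362.
θ − 28° = arccos(√0.362) = 53.0°, giving θ ≈ 28 + 53.0 = 81.0°.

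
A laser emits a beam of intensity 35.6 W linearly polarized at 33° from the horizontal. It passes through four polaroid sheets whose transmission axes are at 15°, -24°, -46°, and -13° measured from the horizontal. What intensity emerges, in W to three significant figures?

I₁ = 35.6 W · cos²(18°) = 32.2 W.
I₂ = I₁ · cos²(39°) = 32.2 · 0.604 = 19.45 W.
I₃ = I₂ · cos²(22°) = 19.45 · 0.8597 = 16.72 W.
I₄ = I₃ · cos²(33°) = 16.72 · 0.7034 = 11.76 W.

I ≈ 11.8 W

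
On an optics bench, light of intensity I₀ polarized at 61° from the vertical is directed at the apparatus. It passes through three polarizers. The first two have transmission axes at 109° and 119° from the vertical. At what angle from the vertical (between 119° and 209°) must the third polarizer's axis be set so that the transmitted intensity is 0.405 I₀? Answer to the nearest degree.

θ ≈ 134°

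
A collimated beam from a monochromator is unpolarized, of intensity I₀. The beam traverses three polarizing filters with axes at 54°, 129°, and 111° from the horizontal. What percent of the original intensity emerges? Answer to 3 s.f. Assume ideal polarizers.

Unpolarized light through the first polarizer → I₁ = ½ I₀, now polarized at 54°.
I₂ = I₁ cos²(129° − 54°) = 0.5 I₀ · cos²(75°) = 0.03349 I₀.
I₃ = I₂ cos²(111° − 129°) = 0.03349 I₀ · cos²(18°) = 0.0303 I₀.
That is 3.03% of the incident intensity.

≈ 3.03%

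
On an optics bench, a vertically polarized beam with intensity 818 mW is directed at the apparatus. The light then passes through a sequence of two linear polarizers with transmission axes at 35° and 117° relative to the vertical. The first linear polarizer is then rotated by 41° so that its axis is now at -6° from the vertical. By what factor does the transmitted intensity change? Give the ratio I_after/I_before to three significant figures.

Before rotation:
By Malus's law, I₁ = I₀ cos²(35° − 0°) = I₀ cos²(35°) = 0.671 I₀.
I₂ = I₁ cos²(117° − 35°) = 0.671 I₀ · cos²(82°) = 0.013 I₀.
After rotation:
I₁ = I₀ cos²(-6° − 0°) = I₀ cos²(6°) = 0.9891 I₀.
Angle between axes 1 and 2: 57°. I₂ = 0.9891 I₀ · cos²(57°) = 0.2934 I₀.
Ratio = 0.2934 / 0.013 = 22.57.

I_new/I_old ≈ 22.6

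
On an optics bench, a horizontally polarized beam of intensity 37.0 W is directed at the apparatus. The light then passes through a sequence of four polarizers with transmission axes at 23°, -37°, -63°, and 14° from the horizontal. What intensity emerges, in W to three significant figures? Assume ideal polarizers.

I ≈ 0.320 W

I₁ = 37.0 W · cos²(23°) = 31.35 W.
I₂ = I₁ · cos²(60°) = 31.35 · 0.25 = 7.838 W.
I₃ = I₂ · cos²(26°) = 7.838 · 0.8078 = 6.332 W.
I₄ = I₃ · cos²(77°) = 6.332 · 0.0506 = 0.3204 W.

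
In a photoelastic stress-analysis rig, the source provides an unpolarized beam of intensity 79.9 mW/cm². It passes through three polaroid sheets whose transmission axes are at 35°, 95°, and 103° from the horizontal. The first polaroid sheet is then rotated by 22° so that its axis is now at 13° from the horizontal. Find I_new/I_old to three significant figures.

I_new/I_old ≈ 0.0775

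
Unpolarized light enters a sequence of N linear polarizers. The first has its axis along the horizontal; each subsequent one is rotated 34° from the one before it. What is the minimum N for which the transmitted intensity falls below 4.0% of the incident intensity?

First polarizer halves the unpolarized light: factor 1/2.
Each further stage multiplies by cos²(34°) = 0.6873.
After N polarizers: T = 0.5·0.6873^(N−1). Require T < 0.040 ⇒ N−1 > ln(0.040/0.5)/ln(0.6873) = 6.74, so N−1 ≥ 7 and N = 8.
Check: N=8 gives T = 0.03623 < 0.040; N=7 gives T = 0.05271.

N = 8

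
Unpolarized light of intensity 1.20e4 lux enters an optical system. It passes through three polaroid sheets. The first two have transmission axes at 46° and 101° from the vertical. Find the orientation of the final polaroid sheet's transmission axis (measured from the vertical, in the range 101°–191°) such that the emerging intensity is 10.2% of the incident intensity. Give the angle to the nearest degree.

θ ≈ 139°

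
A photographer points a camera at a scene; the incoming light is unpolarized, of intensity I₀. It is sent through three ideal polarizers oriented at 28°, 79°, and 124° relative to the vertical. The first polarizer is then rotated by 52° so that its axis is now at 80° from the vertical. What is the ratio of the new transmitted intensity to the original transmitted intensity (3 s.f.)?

I_new/I_old ≈ 2.52

Before rotation:
Unpolarized light through the first polarizer → I₁ = ½ I₀, now polarized at 28°.
I₂ = I₁ cos²(79° − 28°) = 0.5 I₀ · cos²(51°) = 0.198 I₀.
I₃ = I₂ cos²(124° − 79°) = 0.198 I₀ · cos²(45°) = 0.09901 I₀.
After rotation:
Unpolarized light through the first polarizer → I₁ = ½ I₀, now polarized at 80°.
I₂ = I₁ cos²(79° − 80°) = 0.5 I₀ · cos²(1°) = 0.4998 I₀.
I₃ = I₂ cos²(124° − 79°) = 0.4998 I₀ · cos²(45°) = 0.2499 I₀.
Ratio = 0.2499 / 0.09901 = 2.524.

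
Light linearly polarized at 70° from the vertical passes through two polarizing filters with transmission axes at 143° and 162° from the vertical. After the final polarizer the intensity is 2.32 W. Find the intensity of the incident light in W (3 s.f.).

I₀ ≈ 30.4 W

I₁ = I₀ cos²(143° − 70°) = I₀ cos²(73°) = 0.08548 I₀.
I₂ = I₁ cos²(162° − 143°) = 0.08548 I₀ · cos²(19°) = 0.07642 I₀.
So 2.32 W = 0.07642 I₀, giving I₀ = 2.32/0.07642 = 30.36 W.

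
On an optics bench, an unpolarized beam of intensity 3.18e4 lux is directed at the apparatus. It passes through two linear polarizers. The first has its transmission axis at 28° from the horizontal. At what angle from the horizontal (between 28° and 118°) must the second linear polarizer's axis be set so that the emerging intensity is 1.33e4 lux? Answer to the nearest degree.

Unpolarized light through the first polarizer → I₁ = ½ I₀, now polarized at 28°.
Target fraction: 1.33e4 / 3.18e4 lux = 0.4182 of I₀.
Need I₂/I₀ = 0.4182, so cos²(θ − 28°) = 0.4182 / 0.5 = 0.8365.
θ − 28° = arccos(√0.8365) = 23.9°, giving θ ≈ 28 + 23.9 = 51.9°.

θ ≈ 52°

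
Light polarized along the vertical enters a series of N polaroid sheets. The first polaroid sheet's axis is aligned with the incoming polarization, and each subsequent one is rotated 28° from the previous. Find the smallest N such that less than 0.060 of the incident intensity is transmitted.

First polarizer is aligned with the polarization: full transmission.
Each further stage multiplies by cos²(28°) = 0.7796.
After N polarizers: T = 0.7796^(N−1). Require T < 0.060 ⇒ N−1 > ln(0.060)/ln(0.7796) = 11.30, so N−1 ≥ 12 and N = 13.
Check: N=13 gives T = 0.0504 < 0.060; N=12 gives T = 0.06465.

N = 13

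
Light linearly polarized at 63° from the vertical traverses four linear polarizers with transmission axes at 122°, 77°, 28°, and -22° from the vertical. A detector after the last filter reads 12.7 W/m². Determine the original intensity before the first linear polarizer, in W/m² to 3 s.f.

I₀ ≈ 538 W/m²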